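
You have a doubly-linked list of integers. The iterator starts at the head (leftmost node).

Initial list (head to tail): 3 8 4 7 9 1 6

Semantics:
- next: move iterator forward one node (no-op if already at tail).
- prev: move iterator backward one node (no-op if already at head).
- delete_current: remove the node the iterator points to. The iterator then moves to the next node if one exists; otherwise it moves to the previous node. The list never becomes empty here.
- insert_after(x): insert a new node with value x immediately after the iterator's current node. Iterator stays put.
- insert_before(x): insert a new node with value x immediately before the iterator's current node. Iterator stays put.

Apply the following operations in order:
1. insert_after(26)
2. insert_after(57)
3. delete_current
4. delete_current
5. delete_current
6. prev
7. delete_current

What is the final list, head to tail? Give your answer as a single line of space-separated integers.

After 1 (insert_after(26)): list=[3, 26, 8, 4, 7, 9, 1, 6] cursor@3
After 2 (insert_after(57)): list=[3, 57, 26, 8, 4, 7, 9, 1, 6] cursor@3
After 3 (delete_current): list=[57, 26, 8, 4, 7, 9, 1, 6] cursor@57
After 4 (delete_current): list=[26, 8, 4, 7, 9, 1, 6] cursor@26
After 5 (delete_current): list=[8, 4, 7, 9, 1, 6] cursor@8
After 6 (prev): list=[8, 4, 7, 9, 1, 6] cursor@8
After 7 (delete_current): list=[4, 7, 9, 1, 6] cursor@4

Answer: 4 7 9 1 6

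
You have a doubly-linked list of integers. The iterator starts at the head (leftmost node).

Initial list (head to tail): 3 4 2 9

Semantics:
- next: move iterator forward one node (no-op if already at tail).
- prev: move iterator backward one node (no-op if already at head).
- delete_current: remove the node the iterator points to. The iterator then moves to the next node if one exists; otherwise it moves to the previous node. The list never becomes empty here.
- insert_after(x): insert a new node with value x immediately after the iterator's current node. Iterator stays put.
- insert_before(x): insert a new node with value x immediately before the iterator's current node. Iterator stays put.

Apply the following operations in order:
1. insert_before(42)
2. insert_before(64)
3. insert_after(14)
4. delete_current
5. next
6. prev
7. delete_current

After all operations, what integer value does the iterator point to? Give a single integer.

Answer: 4

Derivation:
After 1 (insert_before(42)): list=[42, 3, 4, 2, 9] cursor@3
After 2 (insert_before(64)): list=[42, 64, 3, 4, 2, 9] cursor@3
After 3 (insert_after(14)): list=[42, 64, 3, 14, 4, 2, 9] cursor@3
After 4 (delete_current): list=[42, 64, 14, 4, 2, 9] cursor@14
After 5 (next): list=[42, 64, 14, 4, 2, 9] cursor@4
After 6 (prev): list=[42, 64, 14, 4, 2, 9] cursor@14
After 7 (delete_current): list=[42, 64, 4, 2, 9] cursor@4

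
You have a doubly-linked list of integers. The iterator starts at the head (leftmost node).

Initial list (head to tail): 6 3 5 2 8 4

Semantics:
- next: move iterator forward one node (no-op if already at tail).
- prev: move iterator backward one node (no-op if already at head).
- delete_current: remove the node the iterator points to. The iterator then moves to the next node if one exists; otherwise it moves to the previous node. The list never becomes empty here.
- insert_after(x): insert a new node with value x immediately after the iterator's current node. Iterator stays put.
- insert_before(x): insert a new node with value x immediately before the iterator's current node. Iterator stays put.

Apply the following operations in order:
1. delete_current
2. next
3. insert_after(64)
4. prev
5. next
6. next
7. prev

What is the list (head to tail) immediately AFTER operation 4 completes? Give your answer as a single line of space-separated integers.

Answer: 3 5 64 2 8 4

Derivation:
After 1 (delete_current): list=[3, 5, 2, 8, 4] cursor@3
After 2 (next): list=[3, 5, 2, 8, 4] cursor@5
After 3 (insert_after(64)): list=[3, 5, 64, 2, 8, 4] cursor@5
After 4 (prev): list=[3, 5, 64, 2, 8, 4] cursor@3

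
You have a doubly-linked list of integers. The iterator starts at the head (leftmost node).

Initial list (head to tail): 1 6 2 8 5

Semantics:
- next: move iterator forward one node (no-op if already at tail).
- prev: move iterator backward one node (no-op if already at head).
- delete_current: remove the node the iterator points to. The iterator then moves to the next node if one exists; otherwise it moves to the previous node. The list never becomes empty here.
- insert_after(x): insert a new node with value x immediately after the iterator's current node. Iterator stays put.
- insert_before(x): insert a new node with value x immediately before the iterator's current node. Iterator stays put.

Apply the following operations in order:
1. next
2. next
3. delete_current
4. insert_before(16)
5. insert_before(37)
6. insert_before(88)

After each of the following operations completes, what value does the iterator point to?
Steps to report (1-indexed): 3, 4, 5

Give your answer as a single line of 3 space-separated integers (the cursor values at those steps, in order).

After 1 (next): list=[1, 6, 2, 8, 5] cursor@6
After 2 (next): list=[1, 6, 2, 8, 5] cursor@2
After 3 (delete_current): list=[1, 6, 8, 5] cursor@8
After 4 (insert_before(16)): list=[1, 6, 16, 8, 5] cursor@8
After 5 (insert_before(37)): list=[1, 6, 16, 37, 8, 5] cursor@8
After 6 (insert_before(88)): list=[1, 6, 16, 37, 88, 8, 5] cursor@8

Answer: 8 8 8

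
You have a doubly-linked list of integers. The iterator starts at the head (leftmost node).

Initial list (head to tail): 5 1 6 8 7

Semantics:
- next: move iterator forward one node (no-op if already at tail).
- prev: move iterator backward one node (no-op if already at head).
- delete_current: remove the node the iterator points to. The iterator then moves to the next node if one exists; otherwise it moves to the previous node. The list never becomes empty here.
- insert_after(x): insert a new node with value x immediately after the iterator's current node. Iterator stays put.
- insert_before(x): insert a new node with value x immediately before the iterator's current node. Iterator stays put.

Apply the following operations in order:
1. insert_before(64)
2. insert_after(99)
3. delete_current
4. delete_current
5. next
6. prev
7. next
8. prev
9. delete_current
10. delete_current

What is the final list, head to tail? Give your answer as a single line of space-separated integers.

Answer: 64 8 7

Derivation:
After 1 (insert_before(64)): list=[64, 5, 1, 6, 8, 7] cursor@5
After 2 (insert_after(99)): list=[64, 5, 99, 1, 6, 8, 7] cursor@5
After 3 (delete_current): list=[64, 99, 1, 6, 8, 7] cursor@99
After 4 (delete_current): list=[64, 1, 6, 8, 7] cursor@1
After 5 (next): list=[64, 1, 6, 8, 7] cursor@6
After 6 (prev): list=[64, 1, 6, 8, 7] cursor@1
After 7 (next): list=[64, 1, 6, 8, 7] cursor@6
After 8 (prev): list=[64, 1, 6, 8, 7] cursor@1
After 9 (delete_current): list=[64, 6, 8, 7] cursor@6
After 10 (delete_current): list=[64, 8, 7] cursor@8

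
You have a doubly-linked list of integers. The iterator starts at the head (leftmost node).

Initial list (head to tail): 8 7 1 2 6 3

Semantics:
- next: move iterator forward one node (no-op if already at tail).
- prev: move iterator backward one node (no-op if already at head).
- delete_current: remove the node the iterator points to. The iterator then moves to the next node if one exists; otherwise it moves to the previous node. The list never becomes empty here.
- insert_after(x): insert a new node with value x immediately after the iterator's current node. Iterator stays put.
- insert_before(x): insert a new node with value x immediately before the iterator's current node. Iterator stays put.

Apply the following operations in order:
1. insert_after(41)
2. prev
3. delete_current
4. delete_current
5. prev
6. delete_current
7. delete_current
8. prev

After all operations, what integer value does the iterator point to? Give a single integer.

Answer: 2

Derivation:
After 1 (insert_after(41)): list=[8, 41, 7, 1, 2, 6, 3] cursor@8
After 2 (prev): list=[8, 41, 7, 1, 2, 6, 3] cursor@8
After 3 (delete_current): list=[41, 7, 1, 2, 6, 3] cursor@41
After 4 (delete_current): list=[7, 1, 2, 6, 3] cursor@7
After 5 (prev): list=[7, 1, 2, 6, 3] cursor@7
After 6 (delete_current): list=[1, 2, 6, 3] cursor@1
After 7 (delete_current): list=[2, 6, 3] cursor@2
After 8 (prev): list=[2, 6, 3] cursor@2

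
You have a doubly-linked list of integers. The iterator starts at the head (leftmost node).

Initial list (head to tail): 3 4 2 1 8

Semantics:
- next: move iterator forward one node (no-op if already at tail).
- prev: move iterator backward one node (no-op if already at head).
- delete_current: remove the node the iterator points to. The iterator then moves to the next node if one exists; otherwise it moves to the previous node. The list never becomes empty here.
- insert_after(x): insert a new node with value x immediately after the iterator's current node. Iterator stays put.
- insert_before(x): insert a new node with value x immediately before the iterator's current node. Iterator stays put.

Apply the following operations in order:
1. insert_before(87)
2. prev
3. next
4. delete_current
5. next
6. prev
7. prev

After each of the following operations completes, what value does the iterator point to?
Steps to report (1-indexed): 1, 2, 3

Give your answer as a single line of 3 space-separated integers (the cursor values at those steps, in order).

Answer: 3 87 3

Derivation:
After 1 (insert_before(87)): list=[87, 3, 4, 2, 1, 8] cursor@3
After 2 (prev): list=[87, 3, 4, 2, 1, 8] cursor@87
After 3 (next): list=[87, 3, 4, 2, 1, 8] cursor@3
After 4 (delete_current): list=[87, 4, 2, 1, 8] cursor@4
After 5 (next): list=[87, 4, 2, 1, 8] cursor@2
After 6 (prev): list=[87, 4, 2, 1, 8] cursor@4
After 7 (prev): list=[87, 4, 2, 1, 8] cursor@87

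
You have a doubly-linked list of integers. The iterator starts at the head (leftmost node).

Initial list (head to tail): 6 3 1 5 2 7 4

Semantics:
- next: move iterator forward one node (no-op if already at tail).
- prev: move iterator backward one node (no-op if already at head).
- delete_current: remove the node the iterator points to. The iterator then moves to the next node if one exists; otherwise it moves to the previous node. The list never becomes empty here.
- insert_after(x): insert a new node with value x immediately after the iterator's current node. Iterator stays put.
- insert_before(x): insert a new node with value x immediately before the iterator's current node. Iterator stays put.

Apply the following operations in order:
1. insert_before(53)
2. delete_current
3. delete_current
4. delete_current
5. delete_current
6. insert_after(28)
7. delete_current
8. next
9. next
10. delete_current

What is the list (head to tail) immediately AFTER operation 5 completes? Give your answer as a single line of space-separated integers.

After 1 (insert_before(53)): list=[53, 6, 3, 1, 5, 2, 7, 4] cursor@6
After 2 (delete_current): list=[53, 3, 1, 5, 2, 7, 4] cursor@3
After 3 (delete_current): list=[53, 1, 5, 2, 7, 4] cursor@1
After 4 (delete_current): list=[53, 5, 2, 7, 4] cursor@5
After 5 (delete_current): list=[53, 2, 7, 4] cursor@2

Answer: 53 2 7 4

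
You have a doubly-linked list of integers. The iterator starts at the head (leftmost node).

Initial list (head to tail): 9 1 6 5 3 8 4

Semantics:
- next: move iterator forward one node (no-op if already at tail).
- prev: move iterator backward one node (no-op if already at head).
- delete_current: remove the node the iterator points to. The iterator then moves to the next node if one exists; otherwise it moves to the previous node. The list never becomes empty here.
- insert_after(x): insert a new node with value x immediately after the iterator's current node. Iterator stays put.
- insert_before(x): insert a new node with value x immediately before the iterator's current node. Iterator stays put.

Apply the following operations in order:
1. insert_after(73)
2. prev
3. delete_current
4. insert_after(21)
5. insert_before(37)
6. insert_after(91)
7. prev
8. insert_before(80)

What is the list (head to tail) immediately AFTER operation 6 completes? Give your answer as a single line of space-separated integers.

After 1 (insert_after(73)): list=[9, 73, 1, 6, 5, 3, 8, 4] cursor@9
After 2 (prev): list=[9, 73, 1, 6, 5, 3, 8, 4] cursor@9
After 3 (delete_current): list=[73, 1, 6, 5, 3, 8, 4] cursor@73
After 4 (insert_after(21)): list=[73, 21, 1, 6, 5, 3, 8, 4] cursor@73
After 5 (insert_before(37)): list=[37, 73, 21, 1, 6, 5, 3, 8, 4] cursor@73
After 6 (insert_after(91)): list=[37, 73, 91, 21, 1, 6, 5, 3, 8, 4] cursor@73

Answer: 37 73 91 21 1 6 5 3 8 4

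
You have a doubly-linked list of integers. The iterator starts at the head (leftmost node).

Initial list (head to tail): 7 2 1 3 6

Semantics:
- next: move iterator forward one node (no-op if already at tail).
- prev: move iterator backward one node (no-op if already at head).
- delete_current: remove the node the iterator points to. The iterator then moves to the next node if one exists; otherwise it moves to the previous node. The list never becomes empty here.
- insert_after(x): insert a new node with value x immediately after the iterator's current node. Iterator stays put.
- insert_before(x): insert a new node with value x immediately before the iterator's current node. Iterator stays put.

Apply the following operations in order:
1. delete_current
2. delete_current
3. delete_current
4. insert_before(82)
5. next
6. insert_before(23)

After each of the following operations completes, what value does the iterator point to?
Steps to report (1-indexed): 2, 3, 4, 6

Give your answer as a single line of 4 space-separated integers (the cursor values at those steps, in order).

Answer: 1 3 3 6

Derivation:
After 1 (delete_current): list=[2, 1, 3, 6] cursor@2
After 2 (delete_current): list=[1, 3, 6] cursor@1
After 3 (delete_current): list=[3, 6] cursor@3
After 4 (insert_before(82)): list=[82, 3, 6] cursor@3
After 5 (next): list=[82, 3, 6] cursor@6
After 6 (insert_before(23)): list=[82, 3, 23, 6] cursor@6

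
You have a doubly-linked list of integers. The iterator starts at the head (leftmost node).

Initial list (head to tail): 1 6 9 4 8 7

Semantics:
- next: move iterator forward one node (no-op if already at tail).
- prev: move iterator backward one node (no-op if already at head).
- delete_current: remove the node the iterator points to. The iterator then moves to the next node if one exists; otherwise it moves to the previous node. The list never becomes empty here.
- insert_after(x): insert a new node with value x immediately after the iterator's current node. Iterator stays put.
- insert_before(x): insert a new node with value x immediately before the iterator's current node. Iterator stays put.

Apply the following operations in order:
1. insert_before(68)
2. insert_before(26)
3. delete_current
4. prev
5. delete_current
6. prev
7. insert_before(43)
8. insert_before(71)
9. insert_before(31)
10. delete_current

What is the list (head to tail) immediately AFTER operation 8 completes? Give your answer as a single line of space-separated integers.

After 1 (insert_before(68)): list=[68, 1, 6, 9, 4, 8, 7] cursor@1
After 2 (insert_before(26)): list=[68, 26, 1, 6, 9, 4, 8, 7] cursor@1
After 3 (delete_current): list=[68, 26, 6, 9, 4, 8, 7] cursor@6
After 4 (prev): list=[68, 26, 6, 9, 4, 8, 7] cursor@26
After 5 (delete_current): list=[68, 6, 9, 4, 8, 7] cursor@6
After 6 (prev): list=[68, 6, 9, 4, 8, 7] cursor@68
After 7 (insert_before(43)): list=[43, 68, 6, 9, 4, 8, 7] cursor@68
After 8 (insert_before(71)): list=[43, 71, 68, 6, 9, 4, 8, 7] cursor@68

Answer: 43 71 68 6 9 4 8 7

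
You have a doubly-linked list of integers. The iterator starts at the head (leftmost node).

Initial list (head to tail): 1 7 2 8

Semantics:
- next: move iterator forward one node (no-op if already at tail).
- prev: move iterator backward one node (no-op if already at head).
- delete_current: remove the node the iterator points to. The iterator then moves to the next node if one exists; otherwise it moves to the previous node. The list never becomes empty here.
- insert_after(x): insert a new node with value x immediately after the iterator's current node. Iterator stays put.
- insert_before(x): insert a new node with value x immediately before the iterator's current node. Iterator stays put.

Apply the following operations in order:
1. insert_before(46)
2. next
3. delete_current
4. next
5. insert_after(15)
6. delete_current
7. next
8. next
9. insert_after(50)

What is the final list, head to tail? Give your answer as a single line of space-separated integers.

After 1 (insert_before(46)): list=[46, 1, 7, 2, 8] cursor@1
After 2 (next): list=[46, 1, 7, 2, 8] cursor@7
After 3 (delete_current): list=[46, 1, 2, 8] cursor@2
After 4 (next): list=[46, 1, 2, 8] cursor@8
After 5 (insert_after(15)): list=[46, 1, 2, 8, 15] cursor@8
After 6 (delete_current): list=[46, 1, 2, 15] cursor@15
After 7 (next): list=[46, 1, 2, 15] cursor@15
After 8 (next): list=[46, 1, 2, 15] cursor@15
After 9 (insert_after(50)): list=[46, 1, 2, 15, 50] cursor@15

Answer: 46 1 2 15 50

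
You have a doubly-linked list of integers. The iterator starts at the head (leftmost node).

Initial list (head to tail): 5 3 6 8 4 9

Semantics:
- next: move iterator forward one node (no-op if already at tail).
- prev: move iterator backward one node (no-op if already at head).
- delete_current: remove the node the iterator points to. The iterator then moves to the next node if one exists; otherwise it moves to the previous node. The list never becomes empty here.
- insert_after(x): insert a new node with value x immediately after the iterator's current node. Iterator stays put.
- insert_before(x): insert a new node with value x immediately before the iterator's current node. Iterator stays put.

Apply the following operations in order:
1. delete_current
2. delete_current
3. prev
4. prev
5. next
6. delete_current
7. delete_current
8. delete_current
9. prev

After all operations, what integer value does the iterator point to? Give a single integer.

After 1 (delete_current): list=[3, 6, 8, 4, 9] cursor@3
After 2 (delete_current): list=[6, 8, 4, 9] cursor@6
After 3 (prev): list=[6, 8, 4, 9] cursor@6
After 4 (prev): list=[6, 8, 4, 9] cursor@6
After 5 (next): list=[6, 8, 4, 9] cursor@8
After 6 (delete_current): list=[6, 4, 9] cursor@4
After 7 (delete_current): list=[6, 9] cursor@9
After 8 (delete_current): list=[6] cursor@6
After 9 (prev): list=[6] cursor@6

Answer: 6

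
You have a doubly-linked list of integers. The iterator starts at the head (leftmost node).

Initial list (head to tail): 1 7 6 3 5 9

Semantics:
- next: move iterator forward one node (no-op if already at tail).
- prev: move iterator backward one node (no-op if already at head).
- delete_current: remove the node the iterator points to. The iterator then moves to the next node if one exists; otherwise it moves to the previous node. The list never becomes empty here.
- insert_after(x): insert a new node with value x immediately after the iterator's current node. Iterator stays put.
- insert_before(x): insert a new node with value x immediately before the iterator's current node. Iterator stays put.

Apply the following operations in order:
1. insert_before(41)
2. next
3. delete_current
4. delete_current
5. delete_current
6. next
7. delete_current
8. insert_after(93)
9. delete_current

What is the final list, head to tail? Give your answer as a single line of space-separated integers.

Answer: 41 1 93

Derivation:
After 1 (insert_before(41)): list=[41, 1, 7, 6, 3, 5, 9] cursor@1
After 2 (next): list=[41, 1, 7, 6, 3, 5, 9] cursor@7
After 3 (delete_current): list=[41, 1, 6, 3, 5, 9] cursor@6
After 4 (delete_current): list=[41, 1, 3, 5, 9] cursor@3
After 5 (delete_current): list=[41, 1, 5, 9] cursor@5
After 6 (next): list=[41, 1, 5, 9] cursor@9
After 7 (delete_current): list=[41, 1, 5] cursor@5
After 8 (insert_after(93)): list=[41, 1, 5, 93] cursor@5
After 9 (delete_current): list=[41, 1, 93] cursor@93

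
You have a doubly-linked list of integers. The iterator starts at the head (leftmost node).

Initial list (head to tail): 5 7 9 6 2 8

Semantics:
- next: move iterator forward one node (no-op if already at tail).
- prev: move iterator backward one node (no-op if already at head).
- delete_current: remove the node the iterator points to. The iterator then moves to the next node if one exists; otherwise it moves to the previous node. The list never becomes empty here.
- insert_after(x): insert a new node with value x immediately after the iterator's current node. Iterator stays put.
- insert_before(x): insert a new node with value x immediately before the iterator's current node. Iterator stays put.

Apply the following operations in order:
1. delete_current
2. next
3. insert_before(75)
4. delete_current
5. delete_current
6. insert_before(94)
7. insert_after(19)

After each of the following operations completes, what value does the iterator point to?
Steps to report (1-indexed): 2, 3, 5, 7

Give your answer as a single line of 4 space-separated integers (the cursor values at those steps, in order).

After 1 (delete_current): list=[7, 9, 6, 2, 8] cursor@7
After 2 (next): list=[7, 9, 6, 2, 8] cursor@9
After 3 (insert_before(75)): list=[7, 75, 9, 6, 2, 8] cursor@9
After 4 (delete_current): list=[7, 75, 6, 2, 8] cursor@6
After 5 (delete_current): list=[7, 75, 2, 8] cursor@2
After 6 (insert_before(94)): list=[7, 75, 94, 2, 8] cursor@2
After 7 (insert_after(19)): list=[7, 75, 94, 2, 19, 8] cursor@2

Answer: 9 9 2 2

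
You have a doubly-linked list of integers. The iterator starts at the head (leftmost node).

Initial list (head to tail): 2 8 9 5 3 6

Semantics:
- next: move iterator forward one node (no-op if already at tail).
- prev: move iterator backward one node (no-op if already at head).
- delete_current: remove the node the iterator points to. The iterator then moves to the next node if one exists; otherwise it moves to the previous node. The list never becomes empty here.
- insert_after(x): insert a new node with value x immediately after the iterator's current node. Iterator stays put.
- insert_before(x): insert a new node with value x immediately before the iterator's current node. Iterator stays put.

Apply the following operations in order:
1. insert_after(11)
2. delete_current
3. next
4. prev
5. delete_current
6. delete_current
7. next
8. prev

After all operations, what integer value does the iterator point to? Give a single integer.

After 1 (insert_after(11)): list=[2, 11, 8, 9, 5, 3, 6] cursor@2
After 2 (delete_current): list=[11, 8, 9, 5, 3, 6] cursor@11
After 3 (next): list=[11, 8, 9, 5, 3, 6] cursor@8
After 4 (prev): list=[11, 8, 9, 5, 3, 6] cursor@11
After 5 (delete_current): list=[8, 9, 5, 3, 6] cursor@8
After 6 (delete_current): list=[9, 5, 3, 6] cursor@9
After 7 (next): list=[9, 5, 3, 6] cursor@5
After 8 (prev): list=[9, 5, 3, 6] cursor@9

Answer: 9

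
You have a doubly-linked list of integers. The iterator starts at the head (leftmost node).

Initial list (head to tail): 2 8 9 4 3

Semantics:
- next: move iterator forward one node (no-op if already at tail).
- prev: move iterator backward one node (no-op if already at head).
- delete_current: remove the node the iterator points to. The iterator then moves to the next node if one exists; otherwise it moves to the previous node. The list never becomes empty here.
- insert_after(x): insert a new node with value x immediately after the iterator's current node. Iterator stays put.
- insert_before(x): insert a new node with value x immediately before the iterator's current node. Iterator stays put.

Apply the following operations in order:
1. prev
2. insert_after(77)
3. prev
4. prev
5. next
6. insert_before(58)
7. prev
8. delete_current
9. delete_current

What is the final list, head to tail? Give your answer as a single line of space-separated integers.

Answer: 2 8 9 4 3

Derivation:
After 1 (prev): list=[2, 8, 9, 4, 3] cursor@2
After 2 (insert_after(77)): list=[2, 77, 8, 9, 4, 3] cursor@2
After 3 (prev): list=[2, 77, 8, 9, 4, 3] cursor@2
After 4 (prev): list=[2, 77, 8, 9, 4, 3] cursor@2
After 5 (next): list=[2, 77, 8, 9, 4, 3] cursor@77
After 6 (insert_before(58)): list=[2, 58, 77, 8, 9, 4, 3] cursor@77
After 7 (prev): list=[2, 58, 77, 8, 9, 4, 3] cursor@58
After 8 (delete_current): list=[2, 77, 8, 9, 4, 3] cursor@77
After 9 (delete_current): list=[2, 8, 9, 4, 3] cursor@8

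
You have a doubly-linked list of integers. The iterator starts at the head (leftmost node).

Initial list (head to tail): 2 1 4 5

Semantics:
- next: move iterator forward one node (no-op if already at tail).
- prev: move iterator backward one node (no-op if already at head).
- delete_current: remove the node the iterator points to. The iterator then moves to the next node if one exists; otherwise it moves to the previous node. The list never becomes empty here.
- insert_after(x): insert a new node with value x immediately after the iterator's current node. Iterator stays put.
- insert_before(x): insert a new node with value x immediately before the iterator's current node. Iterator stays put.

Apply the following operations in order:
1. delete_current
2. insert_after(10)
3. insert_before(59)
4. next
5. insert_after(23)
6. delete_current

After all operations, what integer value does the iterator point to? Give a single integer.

Answer: 23

Derivation:
After 1 (delete_current): list=[1, 4, 5] cursor@1
After 2 (insert_after(10)): list=[1, 10, 4, 5] cursor@1
After 3 (insert_before(59)): list=[59, 1, 10, 4, 5] cursor@1
After 4 (next): list=[59, 1, 10, 4, 5] cursor@10
After 5 (insert_after(23)): list=[59, 1, 10, 23, 4, 5] cursor@10
After 6 (delete_current): list=[59, 1, 23, 4, 5] cursor@23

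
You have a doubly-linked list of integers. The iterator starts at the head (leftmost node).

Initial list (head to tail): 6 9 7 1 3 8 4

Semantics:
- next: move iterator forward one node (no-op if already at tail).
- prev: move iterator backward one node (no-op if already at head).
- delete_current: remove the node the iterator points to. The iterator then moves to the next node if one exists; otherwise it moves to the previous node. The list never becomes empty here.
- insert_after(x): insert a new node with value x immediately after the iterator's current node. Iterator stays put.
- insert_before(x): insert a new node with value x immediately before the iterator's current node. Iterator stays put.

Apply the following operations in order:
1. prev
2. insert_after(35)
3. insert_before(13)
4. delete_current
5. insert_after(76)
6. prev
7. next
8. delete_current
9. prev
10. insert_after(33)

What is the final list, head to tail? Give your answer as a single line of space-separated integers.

Answer: 13 33 76 9 7 1 3 8 4

Derivation:
After 1 (prev): list=[6, 9, 7, 1, 3, 8, 4] cursor@6
After 2 (insert_after(35)): list=[6, 35, 9, 7, 1, 3, 8, 4] cursor@6
After 3 (insert_before(13)): list=[13, 6, 35, 9, 7, 1, 3, 8, 4] cursor@6
After 4 (delete_current): list=[13, 35, 9, 7, 1, 3, 8, 4] cursor@35
After 5 (insert_after(76)): list=[13, 35, 76, 9, 7, 1, 3, 8, 4] cursor@35
After 6 (prev): list=[13, 35, 76, 9, 7, 1, 3, 8, 4] cursor@13
After 7 (next): list=[13, 35, 76, 9, 7, 1, 3, 8, 4] cursor@35
After 8 (delete_current): list=[13, 76, 9, 7, 1, 3, 8, 4] cursor@76
After 9 (prev): list=[13, 76, 9, 7, 1, 3, 8, 4] cursor@13
After 10 (insert_after(33)): list=[13, 33, 76, 9, 7, 1, 3, 8, 4] cursor@13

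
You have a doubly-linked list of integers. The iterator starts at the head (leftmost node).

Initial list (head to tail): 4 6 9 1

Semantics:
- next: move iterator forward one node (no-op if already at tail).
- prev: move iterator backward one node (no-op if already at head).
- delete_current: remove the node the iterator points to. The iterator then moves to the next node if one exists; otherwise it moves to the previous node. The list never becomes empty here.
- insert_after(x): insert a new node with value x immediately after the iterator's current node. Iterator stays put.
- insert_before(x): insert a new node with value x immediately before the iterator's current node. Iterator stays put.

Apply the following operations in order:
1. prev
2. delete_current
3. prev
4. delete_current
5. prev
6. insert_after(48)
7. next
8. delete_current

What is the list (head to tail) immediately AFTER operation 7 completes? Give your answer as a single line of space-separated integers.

Answer: 9 48 1

Derivation:
After 1 (prev): list=[4, 6, 9, 1] cursor@4
After 2 (delete_current): list=[6, 9, 1] cursor@6
After 3 (prev): list=[6, 9, 1] cursor@6
After 4 (delete_current): list=[9, 1] cursor@9
After 5 (prev): list=[9, 1] cursor@9
After 6 (insert_after(48)): list=[9, 48, 1] cursor@9
After 7 (next): list=[9, 48, 1] cursor@48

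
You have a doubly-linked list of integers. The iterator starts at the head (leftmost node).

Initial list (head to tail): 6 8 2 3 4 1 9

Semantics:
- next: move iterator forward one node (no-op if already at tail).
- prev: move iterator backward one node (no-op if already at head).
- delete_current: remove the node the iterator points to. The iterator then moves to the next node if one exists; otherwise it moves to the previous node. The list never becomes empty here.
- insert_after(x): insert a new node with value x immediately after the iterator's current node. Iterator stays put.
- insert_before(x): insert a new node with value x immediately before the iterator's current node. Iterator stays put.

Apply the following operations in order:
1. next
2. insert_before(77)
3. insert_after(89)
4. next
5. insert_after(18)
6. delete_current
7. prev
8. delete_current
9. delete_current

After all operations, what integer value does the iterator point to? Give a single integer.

After 1 (next): list=[6, 8, 2, 3, 4, 1, 9] cursor@8
After 2 (insert_before(77)): list=[6, 77, 8, 2, 3, 4, 1, 9] cursor@8
After 3 (insert_after(89)): list=[6, 77, 8, 89, 2, 3, 4, 1, 9] cursor@8
After 4 (next): list=[6, 77, 8, 89, 2, 3, 4, 1, 9] cursor@89
After 5 (insert_after(18)): list=[6, 77, 8, 89, 18, 2, 3, 4, 1, 9] cursor@89
After 6 (delete_current): list=[6, 77, 8, 18, 2, 3, 4, 1, 9] cursor@18
After 7 (prev): list=[6, 77, 8, 18, 2, 3, 4, 1, 9] cursor@8
After 8 (delete_current): list=[6, 77, 18, 2, 3, 4, 1, 9] cursor@18
After 9 (delete_current): list=[6, 77, 2, 3, 4, 1, 9] cursor@2

Answer: 2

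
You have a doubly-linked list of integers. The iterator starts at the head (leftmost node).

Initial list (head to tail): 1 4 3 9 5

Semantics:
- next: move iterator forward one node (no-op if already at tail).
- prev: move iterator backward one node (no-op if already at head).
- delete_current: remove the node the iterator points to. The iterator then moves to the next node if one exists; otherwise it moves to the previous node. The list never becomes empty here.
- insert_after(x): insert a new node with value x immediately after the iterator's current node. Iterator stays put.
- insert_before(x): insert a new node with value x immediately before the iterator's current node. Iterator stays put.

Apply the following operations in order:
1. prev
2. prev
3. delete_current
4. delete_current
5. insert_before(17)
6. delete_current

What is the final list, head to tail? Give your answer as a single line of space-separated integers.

After 1 (prev): list=[1, 4, 3, 9, 5] cursor@1
After 2 (prev): list=[1, 4, 3, 9, 5] cursor@1
After 3 (delete_current): list=[4, 3, 9, 5] cursor@4
After 4 (delete_current): list=[3, 9, 5] cursor@3
After 5 (insert_before(17)): list=[17, 3, 9, 5] cursor@3
After 6 (delete_current): list=[17, 9, 5] cursor@9

Answer: 17 9 5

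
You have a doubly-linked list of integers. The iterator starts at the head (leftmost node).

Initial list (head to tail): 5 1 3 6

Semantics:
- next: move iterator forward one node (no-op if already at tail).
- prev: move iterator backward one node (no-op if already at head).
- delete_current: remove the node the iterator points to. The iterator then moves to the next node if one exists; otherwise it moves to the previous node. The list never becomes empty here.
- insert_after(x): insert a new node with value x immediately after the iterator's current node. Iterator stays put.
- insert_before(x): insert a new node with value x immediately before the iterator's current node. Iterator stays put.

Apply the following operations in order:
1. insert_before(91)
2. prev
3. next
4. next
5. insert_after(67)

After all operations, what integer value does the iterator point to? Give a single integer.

Answer: 1

Derivation:
After 1 (insert_before(91)): list=[91, 5, 1, 3, 6] cursor@5
After 2 (prev): list=[91, 5, 1, 3, 6] cursor@91
After 3 (next): list=[91, 5, 1, 3, 6] cursor@5
After 4 (next): list=[91, 5, 1, 3, 6] cursor@1
After 5 (insert_after(67)): list=[91, 5, 1, 67, 3, 6] cursor@1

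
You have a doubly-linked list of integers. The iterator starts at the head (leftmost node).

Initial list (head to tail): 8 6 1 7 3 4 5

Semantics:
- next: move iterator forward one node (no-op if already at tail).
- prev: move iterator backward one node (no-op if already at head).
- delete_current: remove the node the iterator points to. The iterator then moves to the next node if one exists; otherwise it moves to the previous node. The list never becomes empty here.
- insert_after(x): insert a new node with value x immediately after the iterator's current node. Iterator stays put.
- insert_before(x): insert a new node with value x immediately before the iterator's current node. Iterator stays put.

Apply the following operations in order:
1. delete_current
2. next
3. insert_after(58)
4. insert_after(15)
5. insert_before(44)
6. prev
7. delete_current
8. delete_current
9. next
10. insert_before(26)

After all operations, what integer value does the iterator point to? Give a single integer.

After 1 (delete_current): list=[6, 1, 7, 3, 4, 5] cursor@6
After 2 (next): list=[6, 1, 7, 3, 4, 5] cursor@1
After 3 (insert_after(58)): list=[6, 1, 58, 7, 3, 4, 5] cursor@1
After 4 (insert_after(15)): list=[6, 1, 15, 58, 7, 3, 4, 5] cursor@1
After 5 (insert_before(44)): list=[6, 44, 1, 15, 58, 7, 3, 4, 5] cursor@1
After 6 (prev): list=[6, 44, 1, 15, 58, 7, 3, 4, 5] cursor@44
After 7 (delete_current): list=[6, 1, 15, 58, 7, 3, 4, 5] cursor@1
After 8 (delete_current): list=[6, 15, 58, 7, 3, 4, 5] cursor@15
After 9 (next): list=[6, 15, 58, 7, 3, 4, 5] cursor@58
After 10 (insert_before(26)): list=[6, 15, 26, 58, 7, 3, 4, 5] cursor@58

Answer: 58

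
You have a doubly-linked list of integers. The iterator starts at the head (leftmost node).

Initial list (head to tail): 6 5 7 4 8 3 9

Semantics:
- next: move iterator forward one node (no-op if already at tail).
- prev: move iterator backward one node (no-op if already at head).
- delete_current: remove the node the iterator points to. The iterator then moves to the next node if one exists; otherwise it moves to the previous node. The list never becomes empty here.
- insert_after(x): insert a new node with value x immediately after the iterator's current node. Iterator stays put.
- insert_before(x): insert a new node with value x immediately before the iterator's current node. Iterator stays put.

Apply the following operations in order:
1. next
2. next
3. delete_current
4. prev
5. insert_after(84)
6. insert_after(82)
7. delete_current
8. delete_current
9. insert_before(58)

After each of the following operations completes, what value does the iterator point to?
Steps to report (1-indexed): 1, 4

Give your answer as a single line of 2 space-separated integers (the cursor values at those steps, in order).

Answer: 5 5

Derivation:
After 1 (next): list=[6, 5, 7, 4, 8, 3, 9] cursor@5
After 2 (next): list=[6, 5, 7, 4, 8, 3, 9] cursor@7
After 3 (delete_current): list=[6, 5, 4, 8, 3, 9] cursor@4
After 4 (prev): list=[6, 5, 4, 8, 3, 9] cursor@5
After 5 (insert_after(84)): list=[6, 5, 84, 4, 8, 3, 9] cursor@5
After 6 (insert_after(82)): list=[6, 5, 82, 84, 4, 8, 3, 9] cursor@5
After 7 (delete_current): list=[6, 82, 84, 4, 8, 3, 9] cursor@82
After 8 (delete_current): list=[6, 84, 4, 8, 3, 9] cursor@84
After 9 (insert_before(58)): list=[6, 58, 84, 4, 8, 3, 9] cursor@84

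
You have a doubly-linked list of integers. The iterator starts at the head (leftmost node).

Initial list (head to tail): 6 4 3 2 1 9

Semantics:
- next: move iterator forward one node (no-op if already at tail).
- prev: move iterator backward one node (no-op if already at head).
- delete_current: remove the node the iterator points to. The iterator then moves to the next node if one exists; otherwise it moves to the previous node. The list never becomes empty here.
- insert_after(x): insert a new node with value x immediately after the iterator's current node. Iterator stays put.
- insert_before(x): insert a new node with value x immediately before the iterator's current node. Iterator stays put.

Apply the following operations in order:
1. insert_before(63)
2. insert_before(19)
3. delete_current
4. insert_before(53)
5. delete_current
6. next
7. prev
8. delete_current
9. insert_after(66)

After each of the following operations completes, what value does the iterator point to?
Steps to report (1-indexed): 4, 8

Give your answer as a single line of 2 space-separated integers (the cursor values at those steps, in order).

After 1 (insert_before(63)): list=[63, 6, 4, 3, 2, 1, 9] cursor@6
After 2 (insert_before(19)): list=[63, 19, 6, 4, 3, 2, 1, 9] cursor@6
After 3 (delete_current): list=[63, 19, 4, 3, 2, 1, 9] cursor@4
After 4 (insert_before(53)): list=[63, 19, 53, 4, 3, 2, 1, 9] cursor@4
After 5 (delete_current): list=[63, 19, 53, 3, 2, 1, 9] cursor@3
After 6 (next): list=[63, 19, 53, 3, 2, 1, 9] cursor@2
After 7 (prev): list=[63, 19, 53, 3, 2, 1, 9] cursor@3
After 8 (delete_current): list=[63, 19, 53, 2, 1, 9] cursor@2
After 9 (insert_after(66)): list=[63, 19, 53, 2, 66, 1, 9] cursor@2

Answer: 4 2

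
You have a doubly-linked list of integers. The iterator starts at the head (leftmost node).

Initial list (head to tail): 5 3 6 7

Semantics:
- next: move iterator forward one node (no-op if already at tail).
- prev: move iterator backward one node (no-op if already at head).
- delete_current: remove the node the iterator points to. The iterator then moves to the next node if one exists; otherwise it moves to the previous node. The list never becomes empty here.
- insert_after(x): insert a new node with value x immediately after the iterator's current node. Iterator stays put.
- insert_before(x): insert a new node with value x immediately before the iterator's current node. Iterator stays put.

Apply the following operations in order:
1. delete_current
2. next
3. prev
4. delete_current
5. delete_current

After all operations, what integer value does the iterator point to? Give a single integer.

After 1 (delete_current): list=[3, 6, 7] cursor@3
After 2 (next): list=[3, 6, 7] cursor@6
After 3 (prev): list=[3, 6, 7] cursor@3
After 4 (delete_current): list=[6, 7] cursor@6
After 5 (delete_current): list=[7] cursor@7

Answer: 7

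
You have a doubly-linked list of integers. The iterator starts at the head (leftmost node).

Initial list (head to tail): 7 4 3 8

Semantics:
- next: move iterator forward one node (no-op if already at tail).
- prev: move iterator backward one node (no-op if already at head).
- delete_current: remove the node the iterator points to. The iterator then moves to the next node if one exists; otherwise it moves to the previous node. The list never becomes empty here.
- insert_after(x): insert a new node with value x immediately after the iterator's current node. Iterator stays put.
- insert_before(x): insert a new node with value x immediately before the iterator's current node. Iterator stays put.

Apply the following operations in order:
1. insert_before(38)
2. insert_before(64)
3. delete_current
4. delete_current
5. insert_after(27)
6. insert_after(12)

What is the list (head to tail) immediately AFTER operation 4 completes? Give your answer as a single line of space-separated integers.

After 1 (insert_before(38)): list=[38, 7, 4, 3, 8] cursor@7
After 2 (insert_before(64)): list=[38, 64, 7, 4, 3, 8] cursor@7
After 3 (delete_current): list=[38, 64, 4, 3, 8] cursor@4
After 4 (delete_current): list=[38, 64, 3, 8] cursor@3

Answer: 38 64 3 8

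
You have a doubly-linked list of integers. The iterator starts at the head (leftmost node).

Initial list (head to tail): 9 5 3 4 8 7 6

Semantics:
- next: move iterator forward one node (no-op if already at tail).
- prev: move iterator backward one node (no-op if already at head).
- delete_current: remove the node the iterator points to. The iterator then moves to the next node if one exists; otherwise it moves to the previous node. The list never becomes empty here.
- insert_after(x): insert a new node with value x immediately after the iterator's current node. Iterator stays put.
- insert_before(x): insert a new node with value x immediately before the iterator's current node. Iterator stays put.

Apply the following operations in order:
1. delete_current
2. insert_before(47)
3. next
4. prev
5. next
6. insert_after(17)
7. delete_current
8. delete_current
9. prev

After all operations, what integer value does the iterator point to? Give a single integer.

Answer: 5

Derivation:
After 1 (delete_current): list=[5, 3, 4, 8, 7, 6] cursor@5
After 2 (insert_before(47)): list=[47, 5, 3, 4, 8, 7, 6] cursor@5
After 3 (next): list=[47, 5, 3, 4, 8, 7, 6] cursor@3
After 4 (prev): list=[47, 5, 3, 4, 8, 7, 6] cursor@5
After 5 (next): list=[47, 5, 3, 4, 8, 7, 6] cursor@3
After 6 (insert_after(17)): list=[47, 5, 3, 17, 4, 8, 7, 6] cursor@3
After 7 (delete_current): list=[47, 5, 17, 4, 8, 7, 6] cursor@17
After 8 (delete_current): list=[47, 5, 4, 8, 7, 6] cursor@4
After 9 (prev): list=[47, 5, 4, 8, 7, 6] cursor@5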